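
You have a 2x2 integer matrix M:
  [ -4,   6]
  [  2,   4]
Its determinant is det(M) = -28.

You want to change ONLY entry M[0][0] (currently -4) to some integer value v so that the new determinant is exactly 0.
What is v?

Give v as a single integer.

det is linear in entry M[0][0]: det = old_det + (v - -4) * C_00
Cofactor C_00 = 4
Want det = 0: -28 + (v - -4) * 4 = 0
  (v - -4) = 28 / 4 = 7
  v = -4 + (7) = 3

Answer: 3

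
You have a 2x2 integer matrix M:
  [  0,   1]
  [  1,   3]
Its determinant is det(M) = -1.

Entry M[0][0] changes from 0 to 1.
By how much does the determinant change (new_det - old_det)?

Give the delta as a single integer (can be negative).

Answer: 3

Derivation:
Cofactor C_00 = 3
Entry delta = 1 - 0 = 1
Det delta = entry_delta * cofactor = 1 * 3 = 3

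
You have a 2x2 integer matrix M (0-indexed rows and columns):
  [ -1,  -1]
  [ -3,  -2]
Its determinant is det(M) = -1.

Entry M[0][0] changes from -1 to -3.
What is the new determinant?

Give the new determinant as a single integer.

det is linear in row 0: changing M[0][0] by delta changes det by delta * cofactor(0,0).
Cofactor C_00 = (-1)^(0+0) * minor(0,0) = -2
Entry delta = -3 - -1 = -2
Det delta = -2 * -2 = 4
New det = -1 + 4 = 3

Answer: 3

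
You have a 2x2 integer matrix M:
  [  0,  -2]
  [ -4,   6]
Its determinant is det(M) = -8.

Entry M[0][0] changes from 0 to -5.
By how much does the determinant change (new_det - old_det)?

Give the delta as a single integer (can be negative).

Cofactor C_00 = 6
Entry delta = -5 - 0 = -5
Det delta = entry_delta * cofactor = -5 * 6 = -30

Answer: -30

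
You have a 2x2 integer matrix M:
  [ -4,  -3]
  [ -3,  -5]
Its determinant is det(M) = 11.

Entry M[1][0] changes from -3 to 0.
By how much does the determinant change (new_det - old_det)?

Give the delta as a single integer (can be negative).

Answer: 9

Derivation:
Cofactor C_10 = 3
Entry delta = 0 - -3 = 3
Det delta = entry_delta * cofactor = 3 * 3 = 9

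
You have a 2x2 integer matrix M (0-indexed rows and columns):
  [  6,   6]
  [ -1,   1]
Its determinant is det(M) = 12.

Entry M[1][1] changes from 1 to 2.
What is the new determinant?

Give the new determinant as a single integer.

det is linear in row 1: changing M[1][1] by delta changes det by delta * cofactor(1,1).
Cofactor C_11 = (-1)^(1+1) * minor(1,1) = 6
Entry delta = 2 - 1 = 1
Det delta = 1 * 6 = 6
New det = 12 + 6 = 18

Answer: 18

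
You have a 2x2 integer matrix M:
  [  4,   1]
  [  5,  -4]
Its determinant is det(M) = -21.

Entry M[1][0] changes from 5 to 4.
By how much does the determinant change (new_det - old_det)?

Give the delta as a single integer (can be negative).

Answer: 1

Derivation:
Cofactor C_10 = -1
Entry delta = 4 - 5 = -1
Det delta = entry_delta * cofactor = -1 * -1 = 1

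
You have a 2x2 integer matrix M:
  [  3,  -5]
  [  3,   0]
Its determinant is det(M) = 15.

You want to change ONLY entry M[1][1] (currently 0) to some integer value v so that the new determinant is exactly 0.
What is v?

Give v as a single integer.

Answer: -5

Derivation:
det is linear in entry M[1][1]: det = old_det + (v - 0) * C_11
Cofactor C_11 = 3
Want det = 0: 15 + (v - 0) * 3 = 0
  (v - 0) = -15 / 3 = -5
  v = 0 + (-5) = -5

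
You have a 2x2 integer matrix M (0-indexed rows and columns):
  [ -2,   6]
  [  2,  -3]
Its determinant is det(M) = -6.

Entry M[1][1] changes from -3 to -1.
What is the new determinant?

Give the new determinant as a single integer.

Answer: -10

Derivation:
det is linear in row 1: changing M[1][1] by delta changes det by delta * cofactor(1,1).
Cofactor C_11 = (-1)^(1+1) * minor(1,1) = -2
Entry delta = -1 - -3 = 2
Det delta = 2 * -2 = -4
New det = -6 + -4 = -10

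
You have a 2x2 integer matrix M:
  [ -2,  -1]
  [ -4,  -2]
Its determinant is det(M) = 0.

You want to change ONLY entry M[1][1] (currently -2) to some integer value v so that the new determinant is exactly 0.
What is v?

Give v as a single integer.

Answer: -2

Derivation:
det is linear in entry M[1][1]: det = old_det + (v - -2) * C_11
Cofactor C_11 = -2
Want det = 0: 0 + (v - -2) * -2 = 0
  (v - -2) = 0 / -2 = 0
  v = -2 + (0) = -2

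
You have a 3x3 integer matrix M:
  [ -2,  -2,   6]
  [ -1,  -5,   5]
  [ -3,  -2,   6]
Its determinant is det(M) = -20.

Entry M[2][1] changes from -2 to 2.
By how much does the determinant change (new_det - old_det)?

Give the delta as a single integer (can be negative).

Cofactor C_21 = 4
Entry delta = 2 - -2 = 4
Det delta = entry_delta * cofactor = 4 * 4 = 16

Answer: 16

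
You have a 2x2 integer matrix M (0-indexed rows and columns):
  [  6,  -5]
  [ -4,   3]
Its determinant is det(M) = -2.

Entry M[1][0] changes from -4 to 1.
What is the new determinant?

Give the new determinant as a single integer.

Answer: 23

Derivation:
det is linear in row 1: changing M[1][0] by delta changes det by delta * cofactor(1,0).
Cofactor C_10 = (-1)^(1+0) * minor(1,0) = 5
Entry delta = 1 - -4 = 5
Det delta = 5 * 5 = 25
New det = -2 + 25 = 23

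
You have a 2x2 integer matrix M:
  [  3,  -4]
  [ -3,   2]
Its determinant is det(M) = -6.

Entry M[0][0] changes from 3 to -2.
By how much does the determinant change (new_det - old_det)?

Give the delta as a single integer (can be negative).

Cofactor C_00 = 2
Entry delta = -2 - 3 = -5
Det delta = entry_delta * cofactor = -5 * 2 = -10

Answer: -10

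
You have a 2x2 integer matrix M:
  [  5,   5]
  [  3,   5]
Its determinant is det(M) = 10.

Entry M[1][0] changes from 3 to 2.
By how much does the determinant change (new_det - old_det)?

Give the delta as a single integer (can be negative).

Answer: 5

Derivation:
Cofactor C_10 = -5
Entry delta = 2 - 3 = -1
Det delta = entry_delta * cofactor = -1 * -5 = 5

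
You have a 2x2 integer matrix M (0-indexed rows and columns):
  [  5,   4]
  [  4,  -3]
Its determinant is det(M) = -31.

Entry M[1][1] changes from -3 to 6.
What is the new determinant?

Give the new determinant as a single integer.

Answer: 14

Derivation:
det is linear in row 1: changing M[1][1] by delta changes det by delta * cofactor(1,1).
Cofactor C_11 = (-1)^(1+1) * minor(1,1) = 5
Entry delta = 6 - -3 = 9
Det delta = 9 * 5 = 45
New det = -31 + 45 = 14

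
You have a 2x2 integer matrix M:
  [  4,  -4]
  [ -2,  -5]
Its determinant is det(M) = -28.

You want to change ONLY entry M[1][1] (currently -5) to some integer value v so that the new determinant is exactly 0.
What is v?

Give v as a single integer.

Answer: 2

Derivation:
det is linear in entry M[1][1]: det = old_det + (v - -5) * C_11
Cofactor C_11 = 4
Want det = 0: -28 + (v - -5) * 4 = 0
  (v - -5) = 28 / 4 = 7
  v = -5 + (7) = 2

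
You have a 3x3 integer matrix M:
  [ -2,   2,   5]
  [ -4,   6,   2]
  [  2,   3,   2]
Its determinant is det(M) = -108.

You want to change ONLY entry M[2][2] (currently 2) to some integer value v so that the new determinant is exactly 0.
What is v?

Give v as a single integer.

Answer: -25

Derivation:
det is linear in entry M[2][2]: det = old_det + (v - 2) * C_22
Cofactor C_22 = -4
Want det = 0: -108 + (v - 2) * -4 = 0
  (v - 2) = 108 / -4 = -27
  v = 2 + (-27) = -25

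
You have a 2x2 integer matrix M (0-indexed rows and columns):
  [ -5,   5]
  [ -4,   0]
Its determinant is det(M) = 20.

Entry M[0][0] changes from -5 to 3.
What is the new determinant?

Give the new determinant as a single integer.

Answer: 20

Derivation:
det is linear in row 0: changing M[0][0] by delta changes det by delta * cofactor(0,0).
Cofactor C_00 = (-1)^(0+0) * minor(0,0) = 0
Entry delta = 3 - -5 = 8
Det delta = 8 * 0 = 0
New det = 20 + 0 = 20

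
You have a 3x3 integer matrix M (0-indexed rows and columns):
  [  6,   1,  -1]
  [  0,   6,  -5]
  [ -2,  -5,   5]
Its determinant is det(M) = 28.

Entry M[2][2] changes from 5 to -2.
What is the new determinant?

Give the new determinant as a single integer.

Answer: -224

Derivation:
det is linear in row 2: changing M[2][2] by delta changes det by delta * cofactor(2,2).
Cofactor C_22 = (-1)^(2+2) * minor(2,2) = 36
Entry delta = -2 - 5 = -7
Det delta = -7 * 36 = -252
New det = 28 + -252 = -224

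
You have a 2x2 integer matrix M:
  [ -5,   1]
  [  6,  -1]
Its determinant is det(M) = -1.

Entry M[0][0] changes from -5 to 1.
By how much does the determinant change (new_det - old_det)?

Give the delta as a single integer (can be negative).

Cofactor C_00 = -1
Entry delta = 1 - -5 = 6
Det delta = entry_delta * cofactor = 6 * -1 = -6

Answer: -6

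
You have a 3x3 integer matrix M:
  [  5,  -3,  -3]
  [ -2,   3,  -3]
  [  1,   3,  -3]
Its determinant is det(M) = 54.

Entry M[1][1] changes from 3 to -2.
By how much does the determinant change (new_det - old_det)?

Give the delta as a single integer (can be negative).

Cofactor C_11 = -12
Entry delta = -2 - 3 = -5
Det delta = entry_delta * cofactor = -5 * -12 = 60

Answer: 60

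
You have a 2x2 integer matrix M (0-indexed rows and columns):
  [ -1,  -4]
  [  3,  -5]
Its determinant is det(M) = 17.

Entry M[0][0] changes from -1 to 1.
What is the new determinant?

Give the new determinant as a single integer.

det is linear in row 0: changing M[0][0] by delta changes det by delta * cofactor(0,0).
Cofactor C_00 = (-1)^(0+0) * minor(0,0) = -5
Entry delta = 1 - -1 = 2
Det delta = 2 * -5 = -10
New det = 17 + -10 = 7

Answer: 7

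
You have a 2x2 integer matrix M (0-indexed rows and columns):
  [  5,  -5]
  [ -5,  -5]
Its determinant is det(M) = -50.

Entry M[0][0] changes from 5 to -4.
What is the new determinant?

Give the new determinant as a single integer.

det is linear in row 0: changing M[0][0] by delta changes det by delta * cofactor(0,0).
Cofactor C_00 = (-1)^(0+0) * minor(0,0) = -5
Entry delta = -4 - 5 = -9
Det delta = -9 * -5 = 45
New det = -50 + 45 = -5

Answer: -5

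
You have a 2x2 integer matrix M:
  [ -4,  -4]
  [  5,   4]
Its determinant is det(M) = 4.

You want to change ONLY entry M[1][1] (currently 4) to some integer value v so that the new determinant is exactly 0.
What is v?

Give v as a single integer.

det is linear in entry M[1][1]: det = old_det + (v - 4) * C_11
Cofactor C_11 = -4
Want det = 0: 4 + (v - 4) * -4 = 0
  (v - 4) = -4 / -4 = 1
  v = 4 + (1) = 5

Answer: 5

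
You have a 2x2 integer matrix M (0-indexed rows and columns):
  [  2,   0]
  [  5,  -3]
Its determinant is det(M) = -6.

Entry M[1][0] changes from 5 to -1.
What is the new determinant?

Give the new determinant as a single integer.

Answer: -6

Derivation:
det is linear in row 1: changing M[1][0] by delta changes det by delta * cofactor(1,0).
Cofactor C_10 = (-1)^(1+0) * minor(1,0) = 0
Entry delta = -1 - 5 = -6
Det delta = -6 * 0 = 0
New det = -6 + 0 = -6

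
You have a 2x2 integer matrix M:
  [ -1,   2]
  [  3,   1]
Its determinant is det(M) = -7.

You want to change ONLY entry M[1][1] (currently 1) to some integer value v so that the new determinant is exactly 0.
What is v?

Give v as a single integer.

Answer: -6

Derivation:
det is linear in entry M[1][1]: det = old_det + (v - 1) * C_11
Cofactor C_11 = -1
Want det = 0: -7 + (v - 1) * -1 = 0
  (v - 1) = 7 / -1 = -7
  v = 1 + (-7) = -6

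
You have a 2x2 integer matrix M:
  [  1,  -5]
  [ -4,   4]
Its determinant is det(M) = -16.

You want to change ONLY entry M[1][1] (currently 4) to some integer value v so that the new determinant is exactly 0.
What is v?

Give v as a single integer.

det is linear in entry M[1][1]: det = old_det + (v - 4) * C_11
Cofactor C_11 = 1
Want det = 0: -16 + (v - 4) * 1 = 0
  (v - 4) = 16 / 1 = 16
  v = 4 + (16) = 20

Answer: 20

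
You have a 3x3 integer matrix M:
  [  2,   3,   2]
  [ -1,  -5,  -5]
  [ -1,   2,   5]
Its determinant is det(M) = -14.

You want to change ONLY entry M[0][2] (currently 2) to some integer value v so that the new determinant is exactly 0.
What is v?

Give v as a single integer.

det is linear in entry M[0][2]: det = old_det + (v - 2) * C_02
Cofactor C_02 = -7
Want det = 0: -14 + (v - 2) * -7 = 0
  (v - 2) = 14 / -7 = -2
  v = 2 + (-2) = 0

Answer: 0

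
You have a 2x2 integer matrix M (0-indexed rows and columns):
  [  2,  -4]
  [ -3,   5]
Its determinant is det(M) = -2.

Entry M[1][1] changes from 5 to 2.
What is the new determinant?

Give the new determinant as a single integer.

det is linear in row 1: changing M[1][1] by delta changes det by delta * cofactor(1,1).
Cofactor C_11 = (-1)^(1+1) * minor(1,1) = 2
Entry delta = 2 - 5 = -3
Det delta = -3 * 2 = -6
New det = -2 + -6 = -8

Answer: -8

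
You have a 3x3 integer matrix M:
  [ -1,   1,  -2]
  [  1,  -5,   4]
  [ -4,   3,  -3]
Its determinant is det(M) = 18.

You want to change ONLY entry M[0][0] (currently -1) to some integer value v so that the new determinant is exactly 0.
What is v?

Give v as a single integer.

Answer: -7

Derivation:
det is linear in entry M[0][0]: det = old_det + (v - -1) * C_00
Cofactor C_00 = 3
Want det = 0: 18 + (v - -1) * 3 = 0
  (v - -1) = -18 / 3 = -6
  v = -1 + (-6) = -7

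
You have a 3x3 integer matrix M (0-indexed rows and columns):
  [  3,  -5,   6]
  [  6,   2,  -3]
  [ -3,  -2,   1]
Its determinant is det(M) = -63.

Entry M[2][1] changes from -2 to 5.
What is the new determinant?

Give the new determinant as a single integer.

det is linear in row 2: changing M[2][1] by delta changes det by delta * cofactor(2,1).
Cofactor C_21 = (-1)^(2+1) * minor(2,1) = 45
Entry delta = 5 - -2 = 7
Det delta = 7 * 45 = 315
New det = -63 + 315 = 252

Answer: 252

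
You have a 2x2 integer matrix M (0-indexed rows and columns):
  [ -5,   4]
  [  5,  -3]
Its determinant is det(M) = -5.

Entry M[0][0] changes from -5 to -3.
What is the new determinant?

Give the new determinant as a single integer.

det is linear in row 0: changing M[0][0] by delta changes det by delta * cofactor(0,0).
Cofactor C_00 = (-1)^(0+0) * minor(0,0) = -3
Entry delta = -3 - -5 = 2
Det delta = 2 * -3 = -6
New det = -5 + -6 = -11

Answer: -11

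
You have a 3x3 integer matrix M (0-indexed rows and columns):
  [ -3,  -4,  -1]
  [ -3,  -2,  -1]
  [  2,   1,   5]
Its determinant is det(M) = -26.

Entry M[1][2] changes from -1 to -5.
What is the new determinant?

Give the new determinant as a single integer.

det is linear in row 1: changing M[1][2] by delta changes det by delta * cofactor(1,2).
Cofactor C_12 = (-1)^(1+2) * minor(1,2) = -5
Entry delta = -5 - -1 = -4
Det delta = -4 * -5 = 20
New det = -26 + 20 = -6

Answer: -6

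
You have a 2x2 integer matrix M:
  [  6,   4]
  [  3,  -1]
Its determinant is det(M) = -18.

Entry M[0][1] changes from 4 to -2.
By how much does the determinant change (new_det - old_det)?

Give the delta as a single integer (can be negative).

Cofactor C_01 = -3
Entry delta = -2 - 4 = -6
Det delta = entry_delta * cofactor = -6 * -3 = 18

Answer: 18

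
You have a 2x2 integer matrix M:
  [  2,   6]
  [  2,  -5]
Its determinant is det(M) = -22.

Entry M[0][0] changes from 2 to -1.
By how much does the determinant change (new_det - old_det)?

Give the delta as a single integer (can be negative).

Cofactor C_00 = -5
Entry delta = -1 - 2 = -3
Det delta = entry_delta * cofactor = -3 * -5 = 15

Answer: 15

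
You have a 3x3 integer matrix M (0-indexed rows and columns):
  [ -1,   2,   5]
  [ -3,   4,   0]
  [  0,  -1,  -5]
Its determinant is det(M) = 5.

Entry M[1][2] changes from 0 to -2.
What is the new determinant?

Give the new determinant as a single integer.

Answer: 7

Derivation:
det is linear in row 1: changing M[1][2] by delta changes det by delta * cofactor(1,2).
Cofactor C_12 = (-1)^(1+2) * minor(1,2) = -1
Entry delta = -2 - 0 = -2
Det delta = -2 * -1 = 2
New det = 5 + 2 = 7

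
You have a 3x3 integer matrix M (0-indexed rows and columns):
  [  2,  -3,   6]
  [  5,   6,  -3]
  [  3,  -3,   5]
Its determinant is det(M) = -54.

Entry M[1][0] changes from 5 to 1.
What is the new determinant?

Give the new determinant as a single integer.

det is linear in row 1: changing M[1][0] by delta changes det by delta * cofactor(1,0).
Cofactor C_10 = (-1)^(1+0) * minor(1,0) = -3
Entry delta = 1 - 5 = -4
Det delta = -4 * -3 = 12
New det = -54 + 12 = -42

Answer: -42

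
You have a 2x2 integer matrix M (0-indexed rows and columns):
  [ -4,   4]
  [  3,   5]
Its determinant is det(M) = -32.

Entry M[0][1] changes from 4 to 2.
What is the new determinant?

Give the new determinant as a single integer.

det is linear in row 0: changing M[0][1] by delta changes det by delta * cofactor(0,1).
Cofactor C_01 = (-1)^(0+1) * minor(0,1) = -3
Entry delta = 2 - 4 = -2
Det delta = -2 * -3 = 6
New det = -32 + 6 = -26

Answer: -26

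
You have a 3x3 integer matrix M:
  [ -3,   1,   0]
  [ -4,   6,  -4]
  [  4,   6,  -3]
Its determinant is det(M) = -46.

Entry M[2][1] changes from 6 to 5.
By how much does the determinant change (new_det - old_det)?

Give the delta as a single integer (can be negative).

Cofactor C_21 = -12
Entry delta = 5 - 6 = -1
Det delta = entry_delta * cofactor = -1 * -12 = 12

Answer: 12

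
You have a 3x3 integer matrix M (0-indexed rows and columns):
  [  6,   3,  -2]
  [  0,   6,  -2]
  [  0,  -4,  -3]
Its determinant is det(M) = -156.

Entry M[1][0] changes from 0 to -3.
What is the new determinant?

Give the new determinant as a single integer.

Answer: -207

Derivation:
det is linear in row 1: changing M[1][0] by delta changes det by delta * cofactor(1,0).
Cofactor C_10 = (-1)^(1+0) * minor(1,0) = 17
Entry delta = -3 - 0 = -3
Det delta = -3 * 17 = -51
New det = -156 + -51 = -207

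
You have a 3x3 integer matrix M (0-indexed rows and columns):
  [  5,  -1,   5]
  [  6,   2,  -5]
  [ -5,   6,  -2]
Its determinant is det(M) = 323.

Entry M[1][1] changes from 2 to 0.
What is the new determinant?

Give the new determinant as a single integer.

det is linear in row 1: changing M[1][1] by delta changes det by delta * cofactor(1,1).
Cofactor C_11 = (-1)^(1+1) * minor(1,1) = 15
Entry delta = 0 - 2 = -2
Det delta = -2 * 15 = -30
New det = 323 + -30 = 293

Answer: 293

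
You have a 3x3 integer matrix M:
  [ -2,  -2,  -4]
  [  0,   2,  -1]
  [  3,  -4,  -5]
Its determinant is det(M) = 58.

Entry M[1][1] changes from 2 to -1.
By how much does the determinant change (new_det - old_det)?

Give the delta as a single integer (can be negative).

Cofactor C_11 = 22
Entry delta = -1 - 2 = -3
Det delta = entry_delta * cofactor = -3 * 22 = -66

Answer: -66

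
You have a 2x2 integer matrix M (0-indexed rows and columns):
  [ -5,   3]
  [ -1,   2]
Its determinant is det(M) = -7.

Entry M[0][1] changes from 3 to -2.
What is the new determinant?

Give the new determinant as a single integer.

det is linear in row 0: changing M[0][1] by delta changes det by delta * cofactor(0,1).
Cofactor C_01 = (-1)^(0+1) * minor(0,1) = 1
Entry delta = -2 - 3 = -5
Det delta = -5 * 1 = -5
New det = -7 + -5 = -12

Answer: -12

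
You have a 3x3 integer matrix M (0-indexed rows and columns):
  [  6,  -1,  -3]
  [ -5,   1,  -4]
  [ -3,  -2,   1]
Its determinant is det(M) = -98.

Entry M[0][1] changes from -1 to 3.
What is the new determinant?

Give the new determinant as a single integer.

Answer: -30

Derivation:
det is linear in row 0: changing M[0][1] by delta changes det by delta * cofactor(0,1).
Cofactor C_01 = (-1)^(0+1) * minor(0,1) = 17
Entry delta = 3 - -1 = 4
Det delta = 4 * 17 = 68
New det = -98 + 68 = -30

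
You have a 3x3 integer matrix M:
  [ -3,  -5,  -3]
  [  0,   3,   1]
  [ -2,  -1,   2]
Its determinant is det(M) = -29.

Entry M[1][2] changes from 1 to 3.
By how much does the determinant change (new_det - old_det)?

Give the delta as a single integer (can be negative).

Answer: 14

Derivation:
Cofactor C_12 = 7
Entry delta = 3 - 1 = 2
Det delta = entry_delta * cofactor = 2 * 7 = 14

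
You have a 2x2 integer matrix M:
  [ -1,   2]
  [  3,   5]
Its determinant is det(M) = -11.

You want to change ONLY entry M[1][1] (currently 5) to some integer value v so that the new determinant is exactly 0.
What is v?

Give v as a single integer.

det is linear in entry M[1][1]: det = old_det + (v - 5) * C_11
Cofactor C_11 = -1
Want det = 0: -11 + (v - 5) * -1 = 0
  (v - 5) = 11 / -1 = -11
  v = 5 + (-11) = -6

Answer: -6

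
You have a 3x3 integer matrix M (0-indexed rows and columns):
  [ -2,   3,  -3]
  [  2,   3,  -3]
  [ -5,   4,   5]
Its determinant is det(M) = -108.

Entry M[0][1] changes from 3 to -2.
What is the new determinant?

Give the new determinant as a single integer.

det is linear in row 0: changing M[0][1] by delta changes det by delta * cofactor(0,1).
Cofactor C_01 = (-1)^(0+1) * minor(0,1) = 5
Entry delta = -2 - 3 = -5
Det delta = -5 * 5 = -25
New det = -108 + -25 = -133

Answer: -133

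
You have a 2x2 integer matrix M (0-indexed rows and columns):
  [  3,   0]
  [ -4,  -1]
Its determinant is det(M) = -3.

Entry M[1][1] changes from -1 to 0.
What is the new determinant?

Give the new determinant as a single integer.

Answer: 0

Derivation:
det is linear in row 1: changing M[1][1] by delta changes det by delta * cofactor(1,1).
Cofactor C_11 = (-1)^(1+1) * minor(1,1) = 3
Entry delta = 0 - -1 = 1
Det delta = 1 * 3 = 3
New det = -3 + 3 = 0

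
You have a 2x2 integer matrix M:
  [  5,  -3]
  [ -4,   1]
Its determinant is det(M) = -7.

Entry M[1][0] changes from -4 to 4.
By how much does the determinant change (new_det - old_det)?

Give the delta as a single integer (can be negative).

Answer: 24

Derivation:
Cofactor C_10 = 3
Entry delta = 4 - -4 = 8
Det delta = entry_delta * cofactor = 8 * 3 = 24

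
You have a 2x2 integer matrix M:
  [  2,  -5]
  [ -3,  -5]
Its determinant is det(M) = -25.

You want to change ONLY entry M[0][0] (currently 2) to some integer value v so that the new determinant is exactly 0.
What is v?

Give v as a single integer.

Answer: -3

Derivation:
det is linear in entry M[0][0]: det = old_det + (v - 2) * C_00
Cofactor C_00 = -5
Want det = 0: -25 + (v - 2) * -5 = 0
  (v - 2) = 25 / -5 = -5
  v = 2 + (-5) = -3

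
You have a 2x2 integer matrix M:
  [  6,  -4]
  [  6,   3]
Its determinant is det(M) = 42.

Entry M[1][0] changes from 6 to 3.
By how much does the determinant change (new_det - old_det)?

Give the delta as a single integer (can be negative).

Cofactor C_10 = 4
Entry delta = 3 - 6 = -3
Det delta = entry_delta * cofactor = -3 * 4 = -12

Answer: -12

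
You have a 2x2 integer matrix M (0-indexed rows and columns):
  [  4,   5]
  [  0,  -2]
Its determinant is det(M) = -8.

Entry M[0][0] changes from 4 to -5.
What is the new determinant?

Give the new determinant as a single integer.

det is linear in row 0: changing M[0][0] by delta changes det by delta * cofactor(0,0).
Cofactor C_00 = (-1)^(0+0) * minor(0,0) = -2
Entry delta = -5 - 4 = -9
Det delta = -9 * -2 = 18
New det = -8 + 18 = 10

Answer: 10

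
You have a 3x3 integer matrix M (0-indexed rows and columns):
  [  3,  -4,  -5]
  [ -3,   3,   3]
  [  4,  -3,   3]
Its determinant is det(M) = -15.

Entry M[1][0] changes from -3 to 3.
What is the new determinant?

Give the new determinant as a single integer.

det is linear in row 1: changing M[1][0] by delta changes det by delta * cofactor(1,0).
Cofactor C_10 = (-1)^(1+0) * minor(1,0) = 27
Entry delta = 3 - -3 = 6
Det delta = 6 * 27 = 162
New det = -15 + 162 = 147

Answer: 147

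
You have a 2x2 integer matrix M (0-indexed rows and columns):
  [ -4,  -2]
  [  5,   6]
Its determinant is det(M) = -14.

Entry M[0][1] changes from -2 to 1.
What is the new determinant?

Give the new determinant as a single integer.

det is linear in row 0: changing M[0][1] by delta changes det by delta * cofactor(0,1).
Cofactor C_01 = (-1)^(0+1) * minor(0,1) = -5
Entry delta = 1 - -2 = 3
Det delta = 3 * -5 = -15
New det = -14 + -15 = -29

Answer: -29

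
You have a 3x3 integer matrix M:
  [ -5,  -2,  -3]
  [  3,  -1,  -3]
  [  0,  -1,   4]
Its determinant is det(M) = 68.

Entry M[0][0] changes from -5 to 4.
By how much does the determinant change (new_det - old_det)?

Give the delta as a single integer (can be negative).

Answer: -63

Derivation:
Cofactor C_00 = -7
Entry delta = 4 - -5 = 9
Det delta = entry_delta * cofactor = 9 * -7 = -63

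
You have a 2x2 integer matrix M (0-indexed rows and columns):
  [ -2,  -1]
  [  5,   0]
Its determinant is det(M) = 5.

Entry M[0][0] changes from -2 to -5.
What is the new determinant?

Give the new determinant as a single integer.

det is linear in row 0: changing M[0][0] by delta changes det by delta * cofactor(0,0).
Cofactor C_00 = (-1)^(0+0) * minor(0,0) = 0
Entry delta = -5 - -2 = -3
Det delta = -3 * 0 = 0
New det = 5 + 0 = 5

Answer: 5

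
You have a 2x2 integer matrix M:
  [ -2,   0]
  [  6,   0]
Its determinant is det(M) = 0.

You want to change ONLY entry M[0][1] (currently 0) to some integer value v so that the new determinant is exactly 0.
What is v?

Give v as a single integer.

det is linear in entry M[0][1]: det = old_det + (v - 0) * C_01
Cofactor C_01 = -6
Want det = 0: 0 + (v - 0) * -6 = 0
  (v - 0) = 0 / -6 = 0
  v = 0 + (0) = 0

Answer: 0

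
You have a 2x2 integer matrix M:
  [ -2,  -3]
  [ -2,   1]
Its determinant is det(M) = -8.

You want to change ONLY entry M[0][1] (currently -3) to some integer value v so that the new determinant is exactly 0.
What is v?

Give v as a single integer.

Answer: 1

Derivation:
det is linear in entry M[0][1]: det = old_det + (v - -3) * C_01
Cofactor C_01 = 2
Want det = 0: -8 + (v - -3) * 2 = 0
  (v - -3) = 8 / 2 = 4
  v = -3 + (4) = 1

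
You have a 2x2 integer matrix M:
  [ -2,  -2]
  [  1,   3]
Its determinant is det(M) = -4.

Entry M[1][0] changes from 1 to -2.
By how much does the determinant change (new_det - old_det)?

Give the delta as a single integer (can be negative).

Cofactor C_10 = 2
Entry delta = -2 - 1 = -3
Det delta = entry_delta * cofactor = -3 * 2 = -6

Answer: -6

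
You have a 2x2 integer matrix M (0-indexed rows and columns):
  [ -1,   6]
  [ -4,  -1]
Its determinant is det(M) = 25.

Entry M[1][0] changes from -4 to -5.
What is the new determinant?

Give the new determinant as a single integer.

det is linear in row 1: changing M[1][0] by delta changes det by delta * cofactor(1,0).
Cofactor C_10 = (-1)^(1+0) * minor(1,0) = -6
Entry delta = -5 - -4 = -1
Det delta = -1 * -6 = 6
New det = 25 + 6 = 31

Answer: 31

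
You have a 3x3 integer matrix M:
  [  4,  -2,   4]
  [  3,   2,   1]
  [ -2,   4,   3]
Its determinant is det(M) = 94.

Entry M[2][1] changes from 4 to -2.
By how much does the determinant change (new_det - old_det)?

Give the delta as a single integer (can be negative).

Answer: -48

Derivation:
Cofactor C_21 = 8
Entry delta = -2 - 4 = -6
Det delta = entry_delta * cofactor = -6 * 8 = -48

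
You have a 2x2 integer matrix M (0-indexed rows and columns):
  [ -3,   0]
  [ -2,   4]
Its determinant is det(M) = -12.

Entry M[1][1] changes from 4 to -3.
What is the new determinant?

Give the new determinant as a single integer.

Answer: 9

Derivation:
det is linear in row 1: changing M[1][1] by delta changes det by delta * cofactor(1,1).
Cofactor C_11 = (-1)^(1+1) * minor(1,1) = -3
Entry delta = -3 - 4 = -7
Det delta = -7 * -3 = 21
New det = -12 + 21 = 9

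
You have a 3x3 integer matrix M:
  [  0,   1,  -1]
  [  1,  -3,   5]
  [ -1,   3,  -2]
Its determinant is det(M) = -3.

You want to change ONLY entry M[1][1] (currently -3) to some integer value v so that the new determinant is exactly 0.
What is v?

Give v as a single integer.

det is linear in entry M[1][1]: det = old_det + (v - -3) * C_11
Cofactor C_11 = -1
Want det = 0: -3 + (v - -3) * -1 = 0
  (v - -3) = 3 / -1 = -3
  v = -3 + (-3) = -6

Answer: -6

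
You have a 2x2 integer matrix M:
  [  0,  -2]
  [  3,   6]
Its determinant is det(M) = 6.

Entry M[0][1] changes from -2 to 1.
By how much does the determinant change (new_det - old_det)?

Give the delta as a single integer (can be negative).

Cofactor C_01 = -3
Entry delta = 1 - -2 = 3
Det delta = entry_delta * cofactor = 3 * -3 = -9

Answer: -9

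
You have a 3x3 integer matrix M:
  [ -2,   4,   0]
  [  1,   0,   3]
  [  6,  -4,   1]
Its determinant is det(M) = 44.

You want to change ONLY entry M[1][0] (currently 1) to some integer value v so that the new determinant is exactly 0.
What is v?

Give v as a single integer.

Answer: 12

Derivation:
det is linear in entry M[1][0]: det = old_det + (v - 1) * C_10
Cofactor C_10 = -4
Want det = 0: 44 + (v - 1) * -4 = 0
  (v - 1) = -44 / -4 = 11
  v = 1 + (11) = 12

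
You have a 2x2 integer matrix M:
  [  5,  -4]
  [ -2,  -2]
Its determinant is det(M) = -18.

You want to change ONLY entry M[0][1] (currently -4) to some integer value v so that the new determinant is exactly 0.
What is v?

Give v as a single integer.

Answer: 5

Derivation:
det is linear in entry M[0][1]: det = old_det + (v - -4) * C_01
Cofactor C_01 = 2
Want det = 0: -18 + (v - -4) * 2 = 0
  (v - -4) = 18 / 2 = 9
  v = -4 + (9) = 5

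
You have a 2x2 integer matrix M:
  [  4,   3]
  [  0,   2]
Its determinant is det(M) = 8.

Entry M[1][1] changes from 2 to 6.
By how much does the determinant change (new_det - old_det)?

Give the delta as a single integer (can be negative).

Answer: 16

Derivation:
Cofactor C_11 = 4
Entry delta = 6 - 2 = 4
Det delta = entry_delta * cofactor = 4 * 4 = 16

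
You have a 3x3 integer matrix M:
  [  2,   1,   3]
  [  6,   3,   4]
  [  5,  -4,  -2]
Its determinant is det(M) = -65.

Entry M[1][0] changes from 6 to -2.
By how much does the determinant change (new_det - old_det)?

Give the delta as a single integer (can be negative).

Cofactor C_10 = -10
Entry delta = -2 - 6 = -8
Det delta = entry_delta * cofactor = -8 * -10 = 80

Answer: 80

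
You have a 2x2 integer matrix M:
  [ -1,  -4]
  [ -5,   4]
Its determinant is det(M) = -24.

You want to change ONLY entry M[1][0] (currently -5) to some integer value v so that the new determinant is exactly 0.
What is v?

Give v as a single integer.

Answer: 1

Derivation:
det is linear in entry M[1][0]: det = old_det + (v - -5) * C_10
Cofactor C_10 = 4
Want det = 0: -24 + (v - -5) * 4 = 0
  (v - -5) = 24 / 4 = 6
  v = -5 + (6) = 1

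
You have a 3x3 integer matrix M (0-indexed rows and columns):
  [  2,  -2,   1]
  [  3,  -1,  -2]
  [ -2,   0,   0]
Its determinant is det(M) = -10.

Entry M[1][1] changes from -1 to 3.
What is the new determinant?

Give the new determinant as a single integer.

Answer: -2

Derivation:
det is linear in row 1: changing M[1][1] by delta changes det by delta * cofactor(1,1).
Cofactor C_11 = (-1)^(1+1) * minor(1,1) = 2
Entry delta = 3 - -1 = 4
Det delta = 4 * 2 = 8
New det = -10 + 8 = -2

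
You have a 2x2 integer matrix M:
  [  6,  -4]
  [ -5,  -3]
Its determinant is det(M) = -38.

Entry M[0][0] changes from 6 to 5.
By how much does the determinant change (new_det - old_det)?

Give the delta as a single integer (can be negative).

Answer: 3

Derivation:
Cofactor C_00 = -3
Entry delta = 5 - 6 = -1
Det delta = entry_delta * cofactor = -1 * -3 = 3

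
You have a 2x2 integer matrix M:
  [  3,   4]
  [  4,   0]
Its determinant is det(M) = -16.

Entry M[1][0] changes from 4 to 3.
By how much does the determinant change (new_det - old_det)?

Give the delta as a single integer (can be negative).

Cofactor C_10 = -4
Entry delta = 3 - 4 = -1
Det delta = entry_delta * cofactor = -1 * -4 = 4

Answer: 4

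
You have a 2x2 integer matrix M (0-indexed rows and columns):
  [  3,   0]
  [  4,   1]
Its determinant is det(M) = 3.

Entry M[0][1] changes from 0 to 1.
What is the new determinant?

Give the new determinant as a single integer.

Answer: -1

Derivation:
det is linear in row 0: changing M[0][1] by delta changes det by delta * cofactor(0,1).
Cofactor C_01 = (-1)^(0+1) * minor(0,1) = -4
Entry delta = 1 - 0 = 1
Det delta = 1 * -4 = -4
New det = 3 + -4 = -1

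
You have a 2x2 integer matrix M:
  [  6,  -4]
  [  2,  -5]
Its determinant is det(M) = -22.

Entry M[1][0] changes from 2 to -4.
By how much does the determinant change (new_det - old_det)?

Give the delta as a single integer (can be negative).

Cofactor C_10 = 4
Entry delta = -4 - 2 = -6
Det delta = entry_delta * cofactor = -6 * 4 = -24

Answer: -24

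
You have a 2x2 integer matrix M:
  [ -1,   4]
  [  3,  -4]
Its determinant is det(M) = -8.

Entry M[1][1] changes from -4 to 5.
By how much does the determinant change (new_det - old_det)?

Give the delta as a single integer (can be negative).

Answer: -9

Derivation:
Cofactor C_11 = -1
Entry delta = 5 - -4 = 9
Det delta = entry_delta * cofactor = 9 * -1 = -9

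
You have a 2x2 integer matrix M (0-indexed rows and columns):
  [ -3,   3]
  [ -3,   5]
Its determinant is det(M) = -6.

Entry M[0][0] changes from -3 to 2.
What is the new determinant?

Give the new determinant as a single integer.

Answer: 19

Derivation:
det is linear in row 0: changing M[0][0] by delta changes det by delta * cofactor(0,0).
Cofactor C_00 = (-1)^(0+0) * minor(0,0) = 5
Entry delta = 2 - -3 = 5
Det delta = 5 * 5 = 25
New det = -6 + 25 = 19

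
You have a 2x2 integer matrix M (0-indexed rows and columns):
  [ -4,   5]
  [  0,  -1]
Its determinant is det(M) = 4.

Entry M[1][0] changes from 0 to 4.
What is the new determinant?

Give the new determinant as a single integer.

Answer: -16

Derivation:
det is linear in row 1: changing M[1][0] by delta changes det by delta * cofactor(1,0).
Cofactor C_10 = (-1)^(1+0) * minor(1,0) = -5
Entry delta = 4 - 0 = 4
Det delta = 4 * -5 = -20
New det = 4 + -20 = -16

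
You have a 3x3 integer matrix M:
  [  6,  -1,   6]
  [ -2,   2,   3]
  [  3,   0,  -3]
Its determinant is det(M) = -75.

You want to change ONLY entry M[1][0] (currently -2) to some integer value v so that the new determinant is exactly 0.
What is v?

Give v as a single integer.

Answer: -27

Derivation:
det is linear in entry M[1][0]: det = old_det + (v - -2) * C_10
Cofactor C_10 = -3
Want det = 0: -75 + (v - -2) * -3 = 0
  (v - -2) = 75 / -3 = -25
  v = -2 + (-25) = -27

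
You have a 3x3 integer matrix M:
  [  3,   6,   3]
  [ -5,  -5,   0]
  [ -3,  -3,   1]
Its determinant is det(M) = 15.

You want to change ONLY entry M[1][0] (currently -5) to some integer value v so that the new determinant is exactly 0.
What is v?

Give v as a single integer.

det is linear in entry M[1][0]: det = old_det + (v - -5) * C_10
Cofactor C_10 = -15
Want det = 0: 15 + (v - -5) * -15 = 0
  (v - -5) = -15 / -15 = 1
  v = -5 + (1) = -4

Answer: -4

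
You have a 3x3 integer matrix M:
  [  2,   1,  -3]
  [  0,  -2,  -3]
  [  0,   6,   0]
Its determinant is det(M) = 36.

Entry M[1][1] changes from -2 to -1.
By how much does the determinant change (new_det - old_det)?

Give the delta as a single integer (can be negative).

Cofactor C_11 = 0
Entry delta = -1 - -2 = 1
Det delta = entry_delta * cofactor = 1 * 0 = 0

Answer: 0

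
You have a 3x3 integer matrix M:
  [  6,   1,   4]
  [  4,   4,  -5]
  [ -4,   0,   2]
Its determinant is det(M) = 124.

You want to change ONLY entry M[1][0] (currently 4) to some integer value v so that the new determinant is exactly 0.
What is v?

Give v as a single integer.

det is linear in entry M[1][0]: det = old_det + (v - 4) * C_10
Cofactor C_10 = -2
Want det = 0: 124 + (v - 4) * -2 = 0
  (v - 4) = -124 / -2 = 62
  v = 4 + (62) = 66

Answer: 66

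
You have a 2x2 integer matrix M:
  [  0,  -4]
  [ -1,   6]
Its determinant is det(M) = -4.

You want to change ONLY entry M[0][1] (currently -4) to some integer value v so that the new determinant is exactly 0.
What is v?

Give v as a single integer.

det is linear in entry M[0][1]: det = old_det + (v - -4) * C_01
Cofactor C_01 = 1
Want det = 0: -4 + (v - -4) * 1 = 0
  (v - -4) = 4 / 1 = 4
  v = -4 + (4) = 0

Answer: 0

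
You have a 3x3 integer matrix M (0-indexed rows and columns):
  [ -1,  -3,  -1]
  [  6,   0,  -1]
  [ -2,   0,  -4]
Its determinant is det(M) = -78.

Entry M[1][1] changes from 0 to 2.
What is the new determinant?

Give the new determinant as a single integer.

Answer: -74

Derivation:
det is linear in row 1: changing M[1][1] by delta changes det by delta * cofactor(1,1).
Cofactor C_11 = (-1)^(1+1) * minor(1,1) = 2
Entry delta = 2 - 0 = 2
Det delta = 2 * 2 = 4
New det = -78 + 4 = -74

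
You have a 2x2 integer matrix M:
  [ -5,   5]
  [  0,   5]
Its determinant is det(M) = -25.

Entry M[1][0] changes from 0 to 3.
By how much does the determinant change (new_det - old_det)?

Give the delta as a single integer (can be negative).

Cofactor C_10 = -5
Entry delta = 3 - 0 = 3
Det delta = entry_delta * cofactor = 3 * -5 = -15

Answer: -15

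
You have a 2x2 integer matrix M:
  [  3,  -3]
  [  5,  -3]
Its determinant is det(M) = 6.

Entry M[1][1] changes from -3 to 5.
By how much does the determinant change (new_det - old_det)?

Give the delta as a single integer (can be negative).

Answer: 24

Derivation:
Cofactor C_11 = 3
Entry delta = 5 - -3 = 8
Det delta = entry_delta * cofactor = 8 * 3 = 24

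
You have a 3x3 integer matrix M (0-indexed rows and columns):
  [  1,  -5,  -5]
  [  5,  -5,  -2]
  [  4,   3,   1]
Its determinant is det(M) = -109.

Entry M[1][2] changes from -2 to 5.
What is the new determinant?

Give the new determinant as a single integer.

Answer: -270

Derivation:
det is linear in row 1: changing M[1][2] by delta changes det by delta * cofactor(1,2).
Cofactor C_12 = (-1)^(1+2) * minor(1,2) = -23
Entry delta = 5 - -2 = 7
Det delta = 7 * -23 = -161
New det = -109 + -161 = -270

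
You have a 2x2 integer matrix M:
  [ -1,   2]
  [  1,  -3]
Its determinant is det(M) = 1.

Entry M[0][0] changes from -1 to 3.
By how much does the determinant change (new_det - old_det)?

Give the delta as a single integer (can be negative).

Cofactor C_00 = -3
Entry delta = 3 - -1 = 4
Det delta = entry_delta * cofactor = 4 * -3 = -12

Answer: -12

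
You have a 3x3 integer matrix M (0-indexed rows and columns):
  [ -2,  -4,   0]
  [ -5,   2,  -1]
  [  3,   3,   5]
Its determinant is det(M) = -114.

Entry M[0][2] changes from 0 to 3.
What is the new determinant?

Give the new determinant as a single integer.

Answer: -177

Derivation:
det is linear in row 0: changing M[0][2] by delta changes det by delta * cofactor(0,2).
Cofactor C_02 = (-1)^(0+2) * minor(0,2) = -21
Entry delta = 3 - 0 = 3
Det delta = 3 * -21 = -63
New det = -114 + -63 = -177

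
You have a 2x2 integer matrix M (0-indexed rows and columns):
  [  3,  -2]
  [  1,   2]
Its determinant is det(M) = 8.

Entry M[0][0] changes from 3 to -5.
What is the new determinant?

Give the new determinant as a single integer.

det is linear in row 0: changing M[0][0] by delta changes det by delta * cofactor(0,0).
Cofactor C_00 = (-1)^(0+0) * minor(0,0) = 2
Entry delta = -5 - 3 = -8
Det delta = -8 * 2 = -16
New det = 8 + -16 = -8

Answer: -8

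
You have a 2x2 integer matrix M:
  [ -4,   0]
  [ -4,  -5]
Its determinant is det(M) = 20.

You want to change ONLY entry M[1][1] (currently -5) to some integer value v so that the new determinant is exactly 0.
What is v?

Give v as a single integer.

det is linear in entry M[1][1]: det = old_det + (v - -5) * C_11
Cofactor C_11 = -4
Want det = 0: 20 + (v - -5) * -4 = 0
  (v - -5) = -20 / -4 = 5
  v = -5 + (5) = 0

Answer: 0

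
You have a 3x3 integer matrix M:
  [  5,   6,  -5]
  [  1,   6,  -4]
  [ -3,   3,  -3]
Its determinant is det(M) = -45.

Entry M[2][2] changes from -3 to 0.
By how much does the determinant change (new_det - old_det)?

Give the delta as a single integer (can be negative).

Answer: 72

Derivation:
Cofactor C_22 = 24
Entry delta = 0 - -3 = 3
Det delta = entry_delta * cofactor = 3 * 24 = 72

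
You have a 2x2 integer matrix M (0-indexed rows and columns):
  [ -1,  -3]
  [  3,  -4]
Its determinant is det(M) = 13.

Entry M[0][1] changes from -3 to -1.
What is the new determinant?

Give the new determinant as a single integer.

det is linear in row 0: changing M[0][1] by delta changes det by delta * cofactor(0,1).
Cofactor C_01 = (-1)^(0+1) * minor(0,1) = -3
Entry delta = -1 - -3 = 2
Det delta = 2 * -3 = -6
New det = 13 + -6 = 7

Answer: 7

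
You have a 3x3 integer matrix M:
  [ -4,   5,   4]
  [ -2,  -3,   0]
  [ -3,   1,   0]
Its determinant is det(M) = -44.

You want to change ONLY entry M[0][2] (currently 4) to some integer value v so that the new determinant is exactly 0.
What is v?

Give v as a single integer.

det is linear in entry M[0][2]: det = old_det + (v - 4) * C_02
Cofactor C_02 = -11
Want det = 0: -44 + (v - 4) * -11 = 0
  (v - 4) = 44 / -11 = -4
  v = 4 + (-4) = 0

Answer: 0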